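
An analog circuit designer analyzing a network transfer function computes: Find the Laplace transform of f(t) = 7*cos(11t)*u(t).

Standard pair: cos(wt)*u(t) <-> s/(s^2+w^2)
With w = 11: L{7*cos(11t)*u(t)} = 7s/(s^2+121)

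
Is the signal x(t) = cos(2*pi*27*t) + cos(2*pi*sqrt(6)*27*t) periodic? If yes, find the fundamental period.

f1 = 27 Hz, f2 = 27*sqrt(6) Hz
Ratio f2/f1 = sqrt(6), which is irrational.
Since the frequency ratio is irrational, no common period exists.
The signal is not periodic.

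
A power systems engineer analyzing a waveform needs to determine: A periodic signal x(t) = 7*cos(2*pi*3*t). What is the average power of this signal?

Average power of A*cos(wt) is A^2/2.
P = 7^2 / 2 = 49/2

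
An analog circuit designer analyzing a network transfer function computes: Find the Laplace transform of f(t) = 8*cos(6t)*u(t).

Standard pair: cos(wt)*u(t) <-> s/(s^2+w^2)
With w = 6: L{8*cos(6t)*u(t)} = 8s/(s^2+36)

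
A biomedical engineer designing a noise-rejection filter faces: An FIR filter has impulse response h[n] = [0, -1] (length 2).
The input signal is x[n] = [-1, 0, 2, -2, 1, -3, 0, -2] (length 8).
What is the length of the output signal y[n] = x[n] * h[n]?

For linear convolution, the output length is:
len(y) = len(x) + len(h) - 1 = 8 + 2 - 1 = 9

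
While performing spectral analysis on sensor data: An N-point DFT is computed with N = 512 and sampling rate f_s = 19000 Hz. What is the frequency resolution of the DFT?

DFT frequency resolution = f_s / N
= 19000 / 512 = 2375/64 Hz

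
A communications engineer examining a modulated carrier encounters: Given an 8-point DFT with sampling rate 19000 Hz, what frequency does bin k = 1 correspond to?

The frequency of DFT bin k is: f_k = k * f_s / N
f_1 = 1 * 19000 / 8 = 2375 Hz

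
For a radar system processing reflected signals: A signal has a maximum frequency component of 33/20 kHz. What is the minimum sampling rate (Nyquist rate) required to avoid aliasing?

By the Nyquist-Shannon sampling theorem,
the minimum sampling rate (Nyquist rate) must be at least 2 * f_max.
Nyquist rate = 2 * 33/20 kHz = 33/10 kHz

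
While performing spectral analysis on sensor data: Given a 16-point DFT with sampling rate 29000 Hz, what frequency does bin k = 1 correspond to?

The frequency of DFT bin k is: f_k = k * f_s / N
f_1 = 1 * 29000 / 16 = 3625/2 Hz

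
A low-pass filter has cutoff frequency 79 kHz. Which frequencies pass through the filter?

A low-pass filter passes all frequencies below the cutoff frequency 79 kHz and attenuates higher frequencies.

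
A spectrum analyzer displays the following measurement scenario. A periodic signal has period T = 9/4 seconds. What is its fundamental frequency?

The fundamental frequency is the reciprocal of the period.
f = 1/T = 1/(9/4) = 4/9 Hz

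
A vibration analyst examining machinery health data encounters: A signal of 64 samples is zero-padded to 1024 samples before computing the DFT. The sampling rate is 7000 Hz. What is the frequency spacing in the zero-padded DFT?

Original DFT: N = 64, resolution = f_s/N = 7000/64 = 875/8 Hz
Zero-padded DFT: N = 1024, resolution = f_s/N = 7000/1024 = 875/128 Hz
Zero-padding interpolates the spectrum (finer frequency grid)
but does NOT improve the true spectral resolution (ability to resolve close frequencies).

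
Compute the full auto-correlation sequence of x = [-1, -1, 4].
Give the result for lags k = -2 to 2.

r_xx[k] = sum_m x[m]*x[m+k], indexed from 0, for k = -2 to 2:
  r_xx[-2] = x[2]*x[0] = -4
  r_xx[-1] = x[1]*x[0] + x[2]*x[1] = -3
  r_xx[0] = x[0]*x[0] + x[1]*x[1] + x[2]*x[2] = 18
  r_xx[1] = x[0]*x[1] + x[1]*x[2] = -3
  r_xx[2] = x[0]*x[2] = -4
r_xx = [-4, -3, 18, -3, -4]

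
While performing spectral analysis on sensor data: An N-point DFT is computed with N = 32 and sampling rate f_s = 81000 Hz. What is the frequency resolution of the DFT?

DFT frequency resolution = f_s / N
= 81000 / 32 = 10125/4 Hz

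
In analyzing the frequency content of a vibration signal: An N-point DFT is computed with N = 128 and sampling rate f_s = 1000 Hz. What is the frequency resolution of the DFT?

DFT frequency resolution = f_s / N
= 1000 / 128 = 125/16 Hz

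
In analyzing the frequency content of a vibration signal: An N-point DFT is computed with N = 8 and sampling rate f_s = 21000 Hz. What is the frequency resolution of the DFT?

DFT frequency resolution = f_s / N
= 21000 / 8 = 2625 Hz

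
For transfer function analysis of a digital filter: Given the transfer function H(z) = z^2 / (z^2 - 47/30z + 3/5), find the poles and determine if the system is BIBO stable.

Poles are roots of the denominator: z^2 - 47/30z + 3/5 = 0.
Quadratic formula: z = [-(-47/30) +/- sqrt((-47/30)^2 - 4*(3/5))] / 2
Discriminant = 2209/900 - 12/5 = 49/900; sqrt = 7/30.
z = (47/30 +/- 7/30) / 2 => z = 9/10 or z = 2/3.
|p1| = 2/3, |p2| = 9/10.
For BIBO stability, all poles must lie inside the unit circle (|p| < 1).
System is STABLE since both |p| < 1.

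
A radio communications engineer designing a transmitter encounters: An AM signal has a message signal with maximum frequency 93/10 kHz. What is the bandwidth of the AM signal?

In AM (double-sideband), the bandwidth is twice the message frequency.
BW = 2 * f_m = 2 * 93/10 kHz = 93/5 kHz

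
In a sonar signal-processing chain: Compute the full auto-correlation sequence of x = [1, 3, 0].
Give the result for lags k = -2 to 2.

r_xx[k] = sum_m x[m]*x[m+k], indexed from 0, for k = -2 to 2:
  r_xx[-2] = x[2]*x[0] = 0
  r_xx[-1] = x[1]*x[0] + x[2]*x[1] = 3
  r_xx[0] = x[0]*x[0] + x[1]*x[1] + x[2]*x[2] = 10
  r_xx[1] = x[0]*x[1] + x[1]*x[2] = 3
  r_xx[2] = x[0]*x[2] = 0
r_xx = [0, 3, 10, 3, 0]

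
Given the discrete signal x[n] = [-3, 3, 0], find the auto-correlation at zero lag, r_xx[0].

The auto-correlation at zero lag r_xx[0] equals the signal energy.
r_xx[0] = sum of x[n]^2 = (-3)^2 + 3^2 + 0^2
= 9 + 9 + 0 = 18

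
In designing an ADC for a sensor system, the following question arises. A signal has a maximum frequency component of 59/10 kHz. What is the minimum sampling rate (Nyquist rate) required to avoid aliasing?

By the Nyquist-Shannon sampling theorem,
the minimum sampling rate (Nyquist rate) must be at least 2 * f_max.
Nyquist rate = 2 * 59/10 kHz = 59/5 kHz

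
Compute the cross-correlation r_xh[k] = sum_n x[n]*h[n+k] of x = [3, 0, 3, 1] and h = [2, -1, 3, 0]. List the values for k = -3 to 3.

Both sequences indexed from 0 and zero outside their support.
Lags with overlap: k = -3 to 3.
  r_xh[-3] = x[3]*h[0] = 2
  r_xh[-2] = x[2]*h[0] + x[3]*h[1] = 5
  r_xh[-1] = x[1]*h[0] + x[2]*h[1] + x[3]*h[2] = 0
  r_xh[0] = x[0]*h[0] + x[1]*h[1] + x[2]*h[2] + x[3]*h[3] = 15
  r_xh[1] = x[0]*h[1] + x[1]*h[2] + x[2]*h[3] = -3
  r_xh[2] = x[0]*h[2] + x[1]*h[3] = 9
  r_xh[3] = x[0]*h[3] = 0
r_xh = [2, 5, 0, 15, -3, 9, 0] (for k = -3, ..., 3)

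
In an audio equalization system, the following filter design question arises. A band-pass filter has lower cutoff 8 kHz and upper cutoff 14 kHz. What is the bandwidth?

Bandwidth = f_high - f_low
= 14 kHz - 8 kHz = 6 kHz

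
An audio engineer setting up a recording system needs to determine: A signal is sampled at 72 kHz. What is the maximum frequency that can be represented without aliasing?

The maximum frequency that can be represented without aliasing
is the Nyquist frequency: f_max = f_s / 2 = 72 kHz / 2 = 36 kHz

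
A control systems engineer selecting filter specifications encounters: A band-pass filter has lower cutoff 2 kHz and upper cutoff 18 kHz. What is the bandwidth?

Bandwidth = f_high - f_low
= 18 kHz - 2 kHz = 16 kHz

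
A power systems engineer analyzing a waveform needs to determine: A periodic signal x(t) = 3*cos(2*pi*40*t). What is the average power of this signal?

Average power of A*cos(wt) is A^2/2.
P = 3^2 / 2 = 9/2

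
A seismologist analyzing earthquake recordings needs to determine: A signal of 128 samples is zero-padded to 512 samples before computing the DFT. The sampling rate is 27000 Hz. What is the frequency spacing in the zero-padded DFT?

Original DFT: N = 128, resolution = f_s/N = 27000/128 = 3375/16 Hz
Zero-padded DFT: N = 512, resolution = f_s/N = 27000/512 = 3375/64 Hz
Zero-padding interpolates the spectrum (finer frequency grid)
but does NOT improve the true spectral resolution (ability to resolve close frequencies).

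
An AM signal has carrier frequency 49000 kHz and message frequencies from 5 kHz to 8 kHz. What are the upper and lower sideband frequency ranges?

Upper sideband (USB) = fc + [fm_low, fm_high] = 49000 + [5, 8] = [49005, 49008] kHz
Lower sideband (LSB) = fc - [fm_high, fm_low] = 49000 - [8, 5] = [48992, 48995] kHz
Total occupied spectrum: 48992 kHz to 49008 kHz (plus carrier at 49000 kHz)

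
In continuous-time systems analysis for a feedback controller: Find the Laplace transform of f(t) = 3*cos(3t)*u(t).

Standard pair: cos(wt)*u(t) <-> s/(s^2+w^2)
With w = 3: L{3*cos(3t)*u(t)} = 3s/(s^2+9)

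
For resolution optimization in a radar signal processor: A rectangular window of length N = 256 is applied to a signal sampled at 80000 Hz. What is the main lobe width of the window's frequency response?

For a rectangular window of length N,
the main lobe width in frequency is 2*f_s/N.
= 2*80000/256 = 625 Hz
This determines the minimum frequency separation for resolving two sinusoids.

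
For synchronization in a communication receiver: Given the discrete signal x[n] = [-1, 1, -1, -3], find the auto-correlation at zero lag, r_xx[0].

The auto-correlation at zero lag r_xx[0] equals the signal energy.
r_xx[0] = sum of x[n]^2 = (-1)^2 + 1^2 + (-1)^2 + (-3)^2
= 1 + 1 + 1 + 9 = 12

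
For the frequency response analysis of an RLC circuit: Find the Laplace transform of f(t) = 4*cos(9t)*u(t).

Standard pair: cos(wt)*u(t) <-> s/(s^2+w^2)
With w = 9: L{4*cos(9t)*u(t)} = 4s/(s^2+81)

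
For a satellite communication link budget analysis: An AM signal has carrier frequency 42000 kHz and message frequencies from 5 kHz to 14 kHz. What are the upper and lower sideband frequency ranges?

Upper sideband (USB) = fc + [fm_low, fm_high] = 42000 + [5, 14] = [42005, 42014] kHz
Lower sideband (LSB) = fc - [fm_high, fm_low] = 42000 - [14, 5] = [41986, 41995] kHz
Total occupied spectrum: 41986 kHz to 42014 kHz (plus carrier at 42000 kHz)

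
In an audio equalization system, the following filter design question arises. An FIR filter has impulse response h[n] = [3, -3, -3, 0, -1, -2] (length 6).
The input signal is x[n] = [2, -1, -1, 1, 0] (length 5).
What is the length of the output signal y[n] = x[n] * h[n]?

For linear convolution, the output length is:
len(y) = len(x) + len(h) - 1 = 5 + 6 - 1 = 10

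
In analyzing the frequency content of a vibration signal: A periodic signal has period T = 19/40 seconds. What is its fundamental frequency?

The fundamental frequency is the reciprocal of the period.
f = 1/T = 1/(19/40) = 40/19 Hz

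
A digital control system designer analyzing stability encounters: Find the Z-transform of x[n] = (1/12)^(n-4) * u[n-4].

Time-shifting property: if X(z) = Z{x[n]}, then Z{x[n-d]} = z^(-d) * X(z)
X(z) = z/(z - 1/12) for x[n] = (1/12)^n * u[n]
Z{x[n-4]} = z^(-4) * z/(z - 1/12) = z^(-3)/(z - 1/12)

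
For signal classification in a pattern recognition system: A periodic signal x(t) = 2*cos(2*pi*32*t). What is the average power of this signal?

Average power of A*cos(wt) is A^2/2.
P = 2^2 / 2 = 4/2 = 2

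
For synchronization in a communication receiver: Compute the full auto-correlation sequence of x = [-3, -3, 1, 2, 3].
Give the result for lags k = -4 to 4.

r_xx[k] = sum_m x[m]*x[m+k], indexed from 0, for k = -4 to 4:
  r_xx[-4] = x[4]*x[0] = -9
  r_xx[-3] = x[3]*x[0] + x[4]*x[1] = -15
  r_xx[-2] = x[2]*x[0] + x[3]*x[1] + x[4]*x[2] = -6
  r_xx[-1] = x[1]*x[0] + x[2]*x[1] + x[3]*x[2] + x[4]*x[3] = 14
  r_xx[0] = x[0]*x[0] + x[1]*x[1] + x[2]*x[2] + x[3]*x[3] + x[4]*x[4] = 32
  r_xx[1] = x[0]*x[1] + x[1]*x[2] + x[2]*x[3] + x[3]*x[4] = 14
  r_xx[2] = x[0]*x[2] + x[1]*x[3] + x[2]*x[4] = -6
  r_xx[3] = x[0]*x[3] + x[1]*x[4] = -15
  r_xx[4] = x[0]*x[4] = -9
r_xx = [-9, -15, -6, 14, 32, 14, -6, -15, -9]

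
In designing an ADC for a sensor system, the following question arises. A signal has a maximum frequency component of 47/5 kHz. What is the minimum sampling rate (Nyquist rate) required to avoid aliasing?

By the Nyquist-Shannon sampling theorem,
the minimum sampling rate (Nyquist rate) must be at least 2 * f_max.
Nyquist rate = 2 * 47/5 kHz = 94/5 kHz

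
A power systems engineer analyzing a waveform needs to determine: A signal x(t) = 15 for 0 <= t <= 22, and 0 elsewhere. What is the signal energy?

Energy = integral of |x(t)|^2 dt over the signal duration
= 15^2 * 22 = 225 * 22 = 4950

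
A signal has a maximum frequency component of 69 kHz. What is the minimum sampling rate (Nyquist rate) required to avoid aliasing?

By the Nyquist-Shannon sampling theorem,
the minimum sampling rate (Nyquist rate) must be at least 2 * f_max.
Nyquist rate = 2 * 69 kHz = 138 kHz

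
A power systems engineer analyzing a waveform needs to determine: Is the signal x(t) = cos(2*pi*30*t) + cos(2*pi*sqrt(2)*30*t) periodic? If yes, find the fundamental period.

f1 = 30 Hz, f2 = 30*sqrt(2) Hz
Ratio f2/f1 = sqrt(2), which is irrational.
Since the frequency ratio is irrational, no common period exists.
The signal is not periodic.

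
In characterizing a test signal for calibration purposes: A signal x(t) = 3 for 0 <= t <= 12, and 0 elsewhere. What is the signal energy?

Energy = integral of |x(t)|^2 dt over the signal duration
= 3^2 * 12 = 9 * 12 = 108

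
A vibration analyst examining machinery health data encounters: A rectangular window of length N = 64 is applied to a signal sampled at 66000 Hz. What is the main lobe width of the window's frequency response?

For a rectangular window of length N,
the main lobe width in frequency is 2*f_s/N.
= 2*66000/64 = 4125/2 Hz
This determines the minimum frequency separation for resolving two sinusoids.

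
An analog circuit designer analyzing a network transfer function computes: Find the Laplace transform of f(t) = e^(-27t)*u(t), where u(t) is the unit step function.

Standard Laplace transform pair:
e^(-at)*u(t) <-> 1/(s+a)
With a = 27: L{e^(-27t)*u(t)} = 1/(s+27), ROC: Re(s) > -27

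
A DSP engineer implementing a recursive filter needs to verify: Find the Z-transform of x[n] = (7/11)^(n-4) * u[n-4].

Time-shifting property: if X(z) = Z{x[n]}, then Z{x[n-d]} = z^(-d) * X(z)
X(z) = z/(z - 7/11) for x[n] = (7/11)^n * u[n]
Z{x[n-4]} = z^(-4) * z/(z - 7/11) = z^(-3)/(z - 7/11)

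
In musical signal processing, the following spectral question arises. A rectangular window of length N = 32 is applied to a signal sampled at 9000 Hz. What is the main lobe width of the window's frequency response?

For a rectangular window of length N,
the main lobe width in frequency is 2*f_s/N.
= 2*9000/32 = 1125/2 Hz
This determines the minimum frequency separation for resolving two sinusoids.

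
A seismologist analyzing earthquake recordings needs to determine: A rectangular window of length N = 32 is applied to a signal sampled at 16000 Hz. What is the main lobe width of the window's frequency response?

For a rectangular window of length N,
the main lobe width in frequency is 2*f_s/N.
= 2*16000/32 = 1000 Hz
This determines the minimum frequency separation for resolving two sinusoids.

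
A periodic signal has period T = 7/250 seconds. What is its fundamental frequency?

The fundamental frequency is the reciprocal of the period.
f = 1/T = 1/(7/250) = 250/7 Hz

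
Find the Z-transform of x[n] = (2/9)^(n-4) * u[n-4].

Time-shifting property: if X(z) = Z{x[n]}, then Z{x[n-d]} = z^(-d) * X(z)
X(z) = z/(z - 2/9) for x[n] = (2/9)^n * u[n]
Z{x[n-4]} = z^(-4) * z/(z - 2/9) = z^(-3)/(z - 2/9)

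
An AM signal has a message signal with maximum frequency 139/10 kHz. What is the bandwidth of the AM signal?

In AM (double-sideband), the bandwidth is twice the message frequency.
BW = 2 * f_m = 2 * 139/10 kHz = 139/5 kHz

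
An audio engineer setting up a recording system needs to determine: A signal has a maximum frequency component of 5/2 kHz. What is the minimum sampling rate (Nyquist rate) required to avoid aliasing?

By the Nyquist-Shannon sampling theorem,
the minimum sampling rate (Nyquist rate) must be at least 2 * f_max.
Nyquist rate = 2 * 5/2 kHz = 5 kHz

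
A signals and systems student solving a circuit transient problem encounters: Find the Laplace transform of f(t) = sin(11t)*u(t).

Standard pair: sin(wt)*u(t) <-> w/(s^2+w^2)
With w = 11: L{sin(11t)*u(t)} = 11/(s^2+121)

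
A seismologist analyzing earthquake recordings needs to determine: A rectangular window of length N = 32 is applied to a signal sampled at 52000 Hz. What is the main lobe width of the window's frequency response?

For a rectangular window of length N,
the main lobe width in frequency is 2*f_s/N.
= 2*52000/32 = 3250 Hz
This determines the minimum frequency separation for resolving two sinusoids.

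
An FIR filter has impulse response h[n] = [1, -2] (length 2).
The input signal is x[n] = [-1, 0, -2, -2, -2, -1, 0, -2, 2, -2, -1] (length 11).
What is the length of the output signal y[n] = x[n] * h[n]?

For linear convolution, the output length is:
len(y) = len(x) + len(h) - 1 = 11 + 2 - 1 = 12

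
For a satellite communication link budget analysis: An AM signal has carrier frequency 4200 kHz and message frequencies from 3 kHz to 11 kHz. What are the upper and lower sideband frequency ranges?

Upper sideband (USB) = fc + [fm_low, fm_high] = 4200 + [3, 11] = [4203, 4211] kHz
Lower sideband (LSB) = fc - [fm_high, fm_low] = 4200 - [11, 3] = [4189, 4197] kHz
Total occupied spectrum: 4189 kHz to 4211 kHz (plus carrier at 4200 kHz)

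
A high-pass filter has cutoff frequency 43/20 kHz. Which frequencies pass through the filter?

A high-pass filter passes all frequencies above the cutoff frequency 43/20 kHz and attenuates lower frequencies.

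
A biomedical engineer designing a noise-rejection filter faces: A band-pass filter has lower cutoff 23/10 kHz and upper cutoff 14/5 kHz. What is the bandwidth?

Bandwidth = f_high - f_low
= 14/5 kHz - 23/10 kHz = 1/2 kHz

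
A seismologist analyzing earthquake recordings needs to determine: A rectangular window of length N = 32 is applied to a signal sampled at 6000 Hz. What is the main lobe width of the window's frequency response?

For a rectangular window of length N,
the main lobe width in frequency is 2*f_s/N.
= 2*6000/32 = 375 Hz
This determines the minimum frequency separation for resolving two sinusoids.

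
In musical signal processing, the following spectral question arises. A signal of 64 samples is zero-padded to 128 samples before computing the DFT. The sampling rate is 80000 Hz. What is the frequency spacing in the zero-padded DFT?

Original DFT: N = 64, resolution = f_s/N = 80000/64 = 1250 Hz
Zero-padded DFT: N = 128, resolution = f_s/N = 80000/128 = 625 Hz
Zero-padding interpolates the spectrum (finer frequency grid)
but does NOT improve the true spectral resolution (ability to resolve close frequencies).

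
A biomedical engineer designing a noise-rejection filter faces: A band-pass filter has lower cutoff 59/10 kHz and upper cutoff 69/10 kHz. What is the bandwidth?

Bandwidth = f_high - f_low
= 69/10 kHz - 59/10 kHz = 1 kHz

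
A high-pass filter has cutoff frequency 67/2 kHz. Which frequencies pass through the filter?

A high-pass filter passes all frequencies above the cutoff frequency 67/2 kHz and attenuates lower frequencies.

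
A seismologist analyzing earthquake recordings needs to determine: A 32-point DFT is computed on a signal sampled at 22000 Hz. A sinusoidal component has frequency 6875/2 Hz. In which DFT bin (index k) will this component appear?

DFT frequency resolution = f_s/N = 22000/32 = 1375/2 Hz
Bin index k = f_signal / resolution = 6875/2 / 1375/2 = 5
The signal frequency 6875/2 Hz falls in DFT bin k = 5.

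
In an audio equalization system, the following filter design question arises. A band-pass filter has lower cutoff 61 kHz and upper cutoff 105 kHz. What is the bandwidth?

Bandwidth = f_high - f_low
= 105 kHz - 61 kHz = 44 kHz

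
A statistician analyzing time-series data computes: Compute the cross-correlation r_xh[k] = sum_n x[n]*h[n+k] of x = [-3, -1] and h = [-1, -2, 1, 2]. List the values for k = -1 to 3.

Both sequences indexed from 0 and zero outside their support.
Lags with overlap: k = -1 to 3.
  r_xh[-1] = x[1]*h[0] = 1
  r_xh[0] = x[0]*h[0] + x[1]*h[1] = 5
  r_xh[1] = x[0]*h[1] + x[1]*h[2] = 5
  r_xh[2] = x[0]*h[2] + x[1]*h[3] = -5
  r_xh[3] = x[0]*h[3] = -6
r_xh = [1, 5, 5, -5, -6] (for k = -1, ..., 3)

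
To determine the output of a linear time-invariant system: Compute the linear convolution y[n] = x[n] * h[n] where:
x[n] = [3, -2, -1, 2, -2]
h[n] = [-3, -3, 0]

y[n] = sum_k x[k]*h[n-k]. Output length = len(x) + len(h) - 1 = 5 + 3 - 1 = 7.
y[0] = 3*-3 = -9
y[1] = -2*-3 + 3*-3 = -3
y[2] = -1*-3 + -2*-3 + 3*0 = 9
y[3] = 2*-3 + -1*-3 + -2*0 = -3
y[4] = -2*-3 + 2*-3 + -1*0 = 0
y[5] = -2*-3 + 2*0 = 6
y[6] = -2*0 = 0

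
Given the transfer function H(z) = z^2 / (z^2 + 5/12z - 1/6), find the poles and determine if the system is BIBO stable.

Poles are roots of the denominator: z^2 + 5/12z - 1/6 = 0.
Quadratic formula: z = [-(5/12) +/- sqrt((5/12)^2 - 4*(-1/6))] / 2
Discriminant = 25/144 + 2/3 = 121/144; sqrt = 11/12.
z = (-5/12 +/- 11/12) / 2 => z = 1/4 or z = -2/3.
|p1| = 1/4, |p2| = 2/3.
For BIBO stability, all poles must lie inside the unit circle (|p| < 1).
System is STABLE since both |p| < 1.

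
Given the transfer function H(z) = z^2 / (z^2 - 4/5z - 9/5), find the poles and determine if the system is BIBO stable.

Poles are roots of the denominator: z^2 - 4/5z - 9/5 = 0.
Quadratic formula: z = [-(-4/5) +/- sqrt((-4/5)^2 - 4*(-9/5))] / 2
Discriminant = 16/25 + 36/5 = 196/25; sqrt = 14/5.
z = (4/5 +/- 14/5) / 2 => z = 9/5 or z = -1.
|p1| = 9/5, |p2| = 1.
For BIBO stability, all poles must lie inside the unit circle (|p| < 1).
System is UNSTABLE since at least one |p| >= 1.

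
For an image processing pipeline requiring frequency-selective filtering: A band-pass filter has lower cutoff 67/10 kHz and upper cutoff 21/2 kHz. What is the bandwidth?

Bandwidth = f_high - f_low
= 21/2 kHz - 67/10 kHz = 19/5 kHz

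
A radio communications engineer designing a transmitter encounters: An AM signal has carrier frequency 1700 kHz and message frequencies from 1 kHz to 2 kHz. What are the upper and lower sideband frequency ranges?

Upper sideband (USB) = fc + [fm_low, fm_high] = 1700 + [1, 2] = [1701, 1702] kHz
Lower sideband (LSB) = fc - [fm_high, fm_low] = 1700 - [2, 1] = [1698, 1699] kHz
Total occupied spectrum: 1698 kHz to 1702 kHz (plus carrier at 1700 kHz)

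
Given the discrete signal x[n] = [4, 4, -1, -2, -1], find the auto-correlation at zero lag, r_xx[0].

The auto-correlation at zero lag r_xx[0] equals the signal energy.
r_xx[0] = sum of x[n]^2 = 4^2 + 4^2 + (-1)^2 + (-2)^2 + (-1)^2
= 16 + 16 + 1 + 4 + 1 = 38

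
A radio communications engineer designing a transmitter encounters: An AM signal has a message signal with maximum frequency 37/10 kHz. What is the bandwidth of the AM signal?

In AM (double-sideband), the bandwidth is twice the message frequency.
BW = 2 * f_m = 2 * 37/10 kHz = 37/5 kHz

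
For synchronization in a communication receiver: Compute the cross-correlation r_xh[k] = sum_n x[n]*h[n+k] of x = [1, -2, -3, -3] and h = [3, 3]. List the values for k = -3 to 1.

Both sequences indexed from 0 and zero outside their support.
Lags with overlap: k = -3 to 1.
  r_xh[-3] = x[3]*h[0] = -9
  r_xh[-2] = x[2]*h[0] + x[3]*h[1] = -18
  r_xh[-1] = x[1]*h[0] + x[2]*h[1] = -15
  r_xh[0] = x[0]*h[0] + x[1]*h[1] = -3
  r_xh[1] = x[0]*h[1] = 3
r_xh = [-9, -18, -15, -3, 3] (for k = -3, ..., 1)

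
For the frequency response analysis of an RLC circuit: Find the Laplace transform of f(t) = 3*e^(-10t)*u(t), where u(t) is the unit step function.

Standard Laplace transform pair:
e^(-at)*u(t) <-> 1/(s+a)
With a = 10: L{3*e^(-10t)*u(t)} = 3/(s+10), ROC: Re(s) > -10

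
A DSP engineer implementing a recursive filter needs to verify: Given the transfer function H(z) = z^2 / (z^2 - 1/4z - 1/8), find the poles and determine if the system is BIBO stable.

Poles are roots of the denominator: z^2 - 1/4z - 1/8 = 0.
Quadratic formula: z = [-(-1/4) +/- sqrt((-1/4)^2 - 4*(-1/8))] / 2
Discriminant = 1/16 + 1/2 = 9/16; sqrt = 3/4.
z = (1/4 +/- 3/4) / 2 => z = 1/2 or z = -1/4.
|p1| = 1/2, |p2| = 1/4.
For BIBO stability, all poles must lie inside the unit circle (|p| < 1).
System is STABLE since both |p| < 1.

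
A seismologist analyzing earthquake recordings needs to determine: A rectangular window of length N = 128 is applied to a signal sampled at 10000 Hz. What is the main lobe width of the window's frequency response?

For a rectangular window of length N,
the main lobe width in frequency is 2*f_s/N.
= 2*10000/128 = 625/4 Hz
This determines the minimum frequency separation for resolving two sinusoids.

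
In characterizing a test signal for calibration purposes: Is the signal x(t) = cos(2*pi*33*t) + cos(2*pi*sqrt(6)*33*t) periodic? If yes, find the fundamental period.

f1 = 33 Hz, f2 = 33*sqrt(6) Hz
Ratio f2/f1 = sqrt(6), which is irrational.
Since the frequency ratio is irrational, no common period exists.
The signal is not periodic.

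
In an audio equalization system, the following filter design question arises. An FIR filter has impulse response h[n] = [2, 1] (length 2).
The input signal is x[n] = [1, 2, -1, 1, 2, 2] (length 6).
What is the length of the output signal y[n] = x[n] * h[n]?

For linear convolution, the output length is:
len(y) = len(x) + len(h) - 1 = 6 + 2 - 1 = 7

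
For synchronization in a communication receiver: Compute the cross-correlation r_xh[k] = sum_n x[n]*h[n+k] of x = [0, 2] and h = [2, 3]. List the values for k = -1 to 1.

Both sequences indexed from 0 and zero outside their support.
Lags with overlap: k = -1 to 1.
  r_xh[-1] = x[1]*h[0] = 4
  r_xh[0] = x[0]*h[0] + x[1]*h[1] = 6
  r_xh[1] = x[0]*h[1] = 0
r_xh = [4, 6, 0] (for k = -1, ..., 1)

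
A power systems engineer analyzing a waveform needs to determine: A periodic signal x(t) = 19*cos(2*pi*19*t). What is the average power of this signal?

Average power of A*cos(wt) is A^2/2.
P = 19^2 / 2 = 361/2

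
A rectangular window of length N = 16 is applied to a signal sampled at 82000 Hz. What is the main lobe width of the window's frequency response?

For a rectangular window of length N,
the main lobe width in frequency is 2*f_s/N.
= 2*82000/16 = 10250 Hz
This determines the minimum frequency separation for resolving two sinusoids.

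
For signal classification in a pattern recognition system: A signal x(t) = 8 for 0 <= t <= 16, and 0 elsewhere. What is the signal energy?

Energy = integral of |x(t)|^2 dt over the signal duration
= 8^2 * 16 = 64 * 16 = 1024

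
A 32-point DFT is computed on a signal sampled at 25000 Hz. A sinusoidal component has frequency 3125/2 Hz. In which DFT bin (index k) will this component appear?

DFT frequency resolution = f_s/N = 25000/32 = 3125/4 Hz
Bin index k = f_signal / resolution = 3125/2 / 3125/4 = 2
The signal frequency 3125/2 Hz falls in DFT bin k = 2.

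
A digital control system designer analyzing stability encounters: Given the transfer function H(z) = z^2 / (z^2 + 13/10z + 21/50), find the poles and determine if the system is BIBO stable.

Poles are roots of the denominator: z^2 + 13/10z + 21/50 = 0.
Quadratic formula: z = [-(13/10) +/- sqrt((13/10)^2 - 4*(21/50))] / 2
Discriminant = 169/100 - 42/25 = 1/100; sqrt = 1/10.
z = (-13/10 +/- 1/10) / 2 => z = -3/5 or z = -7/10.
|p1| = 7/10, |p2| = 3/5.
For BIBO stability, all poles must lie inside the unit circle (|p| < 1).
System is STABLE since both |p| < 1.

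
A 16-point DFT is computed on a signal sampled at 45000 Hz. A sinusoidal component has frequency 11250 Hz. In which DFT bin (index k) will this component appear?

DFT frequency resolution = f_s/N = 45000/16 = 5625/2 Hz
Bin index k = f_signal / resolution = 11250 / 5625/2 = 4
The signal frequency 11250 Hz falls in DFT bin k = 4.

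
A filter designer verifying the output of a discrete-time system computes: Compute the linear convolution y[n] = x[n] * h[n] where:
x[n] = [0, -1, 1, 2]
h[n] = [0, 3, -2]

y[n] = sum_k x[k]*h[n-k]. Output length = len(x) + len(h) - 1 = 4 + 3 - 1 = 6.
y[0] = 0*0 = 0
y[1] = -1*0 + 0*3 = 0
y[2] = 1*0 + -1*3 + 0*-2 = -3
y[3] = 2*0 + 1*3 + -1*-2 = 5
y[4] = 2*3 + 1*-2 = 4
y[5] = 2*-2 = -4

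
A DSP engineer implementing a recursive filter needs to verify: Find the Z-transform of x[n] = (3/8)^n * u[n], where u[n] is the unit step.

The Z-transform of a^n * u[n] is z/(z-a) for |z| > |a|.
Here a = 3/8, so X(z) = z/(z - (3/8)) = 8z/(8z - 3)
ROC: |z| > 3/8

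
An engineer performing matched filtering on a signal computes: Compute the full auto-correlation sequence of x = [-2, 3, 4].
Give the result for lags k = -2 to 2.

r_xx[k] = sum_m x[m]*x[m+k], indexed from 0, for k = -2 to 2:
  r_xx[-2] = x[2]*x[0] = -8
  r_xx[-1] = x[1]*x[0] + x[2]*x[1] = 6
  r_xx[0] = x[0]*x[0] + x[1]*x[1] + x[2]*x[2] = 29
  r_xx[1] = x[0]*x[1] + x[1]*x[2] = 6
  r_xx[2] = x[0]*x[2] = -8
r_xx = [-8, 6, 29, 6, -8]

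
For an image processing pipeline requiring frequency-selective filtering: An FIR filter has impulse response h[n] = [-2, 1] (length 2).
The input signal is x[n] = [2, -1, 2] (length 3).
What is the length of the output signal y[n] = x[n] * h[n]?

For linear convolution, the output length is:
len(y) = len(x) + len(h) - 1 = 3 + 2 - 1 = 4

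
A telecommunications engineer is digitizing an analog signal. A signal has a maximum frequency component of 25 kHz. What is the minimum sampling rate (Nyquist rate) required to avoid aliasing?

By the Nyquist-Shannon sampling theorem,
the minimum sampling rate (Nyquist rate) must be at least 2 * f_max.
Nyquist rate = 2 * 25 kHz = 50 kHz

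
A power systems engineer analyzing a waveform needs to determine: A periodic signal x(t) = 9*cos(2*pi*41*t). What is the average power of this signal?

Average power of A*cos(wt) is A^2/2.
P = 9^2 / 2 = 81/2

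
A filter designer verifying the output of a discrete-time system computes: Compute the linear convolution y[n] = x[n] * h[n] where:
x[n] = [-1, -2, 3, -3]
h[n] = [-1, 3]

y[n] = sum_k x[k]*h[n-k]. Output length = len(x) + len(h) - 1 = 4 + 2 - 1 = 5.
y[0] = -1*-1 = 1
y[1] = -2*-1 + -1*3 = -1
y[2] = 3*-1 + -2*3 = -9
y[3] = -3*-1 + 3*3 = 12
y[4] = -3*3 = -9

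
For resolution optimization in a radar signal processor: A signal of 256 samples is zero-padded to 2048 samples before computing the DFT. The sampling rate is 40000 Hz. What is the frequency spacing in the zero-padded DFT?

Original DFT: N = 256, resolution = f_s/N = 40000/256 = 625/4 Hz
Zero-padded DFT: N = 2048, resolution = f_s/N = 40000/2048 = 625/32 Hz
Zero-padding interpolates the spectrum (finer frequency grid)
but does NOT improve the true spectral resolution (ability to resolve close frequencies).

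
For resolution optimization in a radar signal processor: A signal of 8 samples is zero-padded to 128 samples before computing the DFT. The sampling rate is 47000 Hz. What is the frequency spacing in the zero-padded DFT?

Original DFT: N = 8, resolution = f_s/N = 47000/8 = 5875 Hz
Zero-padded DFT: N = 128, resolution = f_s/N = 47000/128 = 5875/16 Hz
Zero-padding interpolates the spectrum (finer frequency grid)
but does NOT improve the true spectral resolution (ability to resolve close frequencies).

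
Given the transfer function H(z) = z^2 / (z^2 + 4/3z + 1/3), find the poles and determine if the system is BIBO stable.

Poles are roots of the denominator: z^2 + 4/3z + 1/3 = 0.
Quadratic formula: z = [-(4/3) +/- sqrt((4/3)^2 - 4*(1/3))] / 2
Discriminant = 16/9 - 4/3 = 4/9; sqrt = 2/3.
z = (-4/3 +/- 2/3) / 2 => z = -1/3 or z = -1.
|p1| = 1, |p2| = 1/3.
For BIBO stability, all poles must lie inside the unit circle (|p| < 1).
System is UNSTABLE since at least one |p| >= 1.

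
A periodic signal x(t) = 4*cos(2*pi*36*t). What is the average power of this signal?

Average power of A*cos(wt) is A^2/2.
P = 4^2 / 2 = 16/2 = 8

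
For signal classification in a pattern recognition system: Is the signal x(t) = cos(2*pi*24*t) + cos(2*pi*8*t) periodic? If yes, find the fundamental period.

f1 = 24 Hz, f2 = 8 Hz
Period T1 = 1/24, T2 = 1/8
Ratio T1/T2 = 8/24, which is rational.
The signal is periodic with fundamental period T = 1/GCD(24,8) = 1/8 s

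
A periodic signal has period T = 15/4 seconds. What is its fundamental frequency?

The fundamental frequency is the reciprocal of the period.
f = 1/T = 1/(15/4) = 4/15 Hz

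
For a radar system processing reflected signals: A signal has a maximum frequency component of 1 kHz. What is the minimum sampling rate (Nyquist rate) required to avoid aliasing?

By the Nyquist-Shannon sampling theorem,
the minimum sampling rate (Nyquist rate) must be at least 2 * f_max.
Nyquist rate = 2 * 1 kHz = 2 kHz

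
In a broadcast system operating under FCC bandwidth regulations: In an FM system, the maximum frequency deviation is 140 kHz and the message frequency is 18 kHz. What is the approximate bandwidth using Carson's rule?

Carson's rule: BW = 2*(delta_f + f_m)
= 2*(140 + 18) kHz = 316 kHz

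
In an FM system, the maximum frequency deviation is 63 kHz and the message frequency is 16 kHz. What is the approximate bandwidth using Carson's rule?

Carson's rule: BW = 2*(delta_f + f_m)
= 2*(63 + 16) kHz = 158 kHz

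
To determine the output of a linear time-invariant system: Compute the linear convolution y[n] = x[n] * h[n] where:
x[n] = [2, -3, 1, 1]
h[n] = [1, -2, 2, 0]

y[n] = sum_k x[k]*h[n-k]. Output length = len(x) + len(h) - 1 = 4 + 4 - 1 = 7.
y[0] = 2*1 = 2
y[1] = -3*1 + 2*-2 = -7
y[2] = 1*1 + -3*-2 + 2*2 = 11
y[3] = 1*1 + 1*-2 + -3*2 + 2*0 = -7
y[4] = 1*-2 + 1*2 + -3*0 = 0
y[5] = 1*2 + 1*0 = 2
y[6] = 1*0 = 0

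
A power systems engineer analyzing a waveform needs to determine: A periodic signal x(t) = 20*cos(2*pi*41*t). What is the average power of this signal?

Average power of A*cos(wt) is A^2/2.
P = 20^2 / 2 = 400/2 = 200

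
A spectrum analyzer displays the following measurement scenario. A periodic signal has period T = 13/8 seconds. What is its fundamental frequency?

The fundamental frequency is the reciprocal of the period.
f = 1/T = 1/(13/8) = 8/13 Hz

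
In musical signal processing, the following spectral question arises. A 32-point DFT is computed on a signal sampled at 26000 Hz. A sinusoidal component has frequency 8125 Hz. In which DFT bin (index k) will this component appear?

DFT frequency resolution = f_s/N = 26000/32 = 1625/2 Hz
Bin index k = f_signal / resolution = 8125 / 1625/2 = 10
The signal frequency 8125 Hz falls in DFT bin k = 10.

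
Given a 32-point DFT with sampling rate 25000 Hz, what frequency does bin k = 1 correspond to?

The frequency of DFT bin k is: f_k = k * f_s / N
f_1 = 1 * 25000 / 32 = 3125/4 Hz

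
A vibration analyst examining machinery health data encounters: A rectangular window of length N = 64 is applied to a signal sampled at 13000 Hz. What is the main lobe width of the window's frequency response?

For a rectangular window of length N,
the main lobe width in frequency is 2*f_s/N.
= 2*13000/64 = 1625/4 Hz
This determines the minimum frequency separation for resolving two sinusoids.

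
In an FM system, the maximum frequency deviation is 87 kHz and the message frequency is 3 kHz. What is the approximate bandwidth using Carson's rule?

Carson's rule: BW = 2*(delta_f + f_m)
= 2*(87 + 3) kHz = 180 kHz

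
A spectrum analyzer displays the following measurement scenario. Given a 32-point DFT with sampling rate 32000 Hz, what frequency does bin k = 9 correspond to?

The frequency of DFT bin k is: f_k = k * f_s / N
f_9 = 9 * 32000 / 32 = 9000 Hz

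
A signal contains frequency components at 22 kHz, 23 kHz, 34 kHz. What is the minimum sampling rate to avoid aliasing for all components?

The highest frequency component is f_max = 34 kHz.
Nyquist rate = 2 * f_max = 2 * 34 kHz = 68 kHz.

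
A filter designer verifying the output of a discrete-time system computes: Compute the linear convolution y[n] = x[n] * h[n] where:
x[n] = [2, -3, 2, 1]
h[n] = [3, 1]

y[n] = sum_k x[k]*h[n-k]. Output length = len(x) + len(h) - 1 = 4 + 2 - 1 = 5.
y[0] = 2*3 = 6
y[1] = -3*3 + 2*1 = -7
y[2] = 2*3 + -3*1 = 3
y[3] = 1*3 + 2*1 = 5
y[4] = 1*1 = 1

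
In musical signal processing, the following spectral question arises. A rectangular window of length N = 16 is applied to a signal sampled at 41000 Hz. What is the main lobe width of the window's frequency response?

For a rectangular window of length N,
the main lobe width in frequency is 2*f_s/N.
= 2*41000/16 = 5125 Hz
This determines the minimum frequency separation for resolving two sinusoids.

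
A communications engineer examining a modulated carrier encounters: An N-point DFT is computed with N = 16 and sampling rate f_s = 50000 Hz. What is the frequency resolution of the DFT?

DFT frequency resolution = f_s / N
= 50000 / 16 = 3125 Hz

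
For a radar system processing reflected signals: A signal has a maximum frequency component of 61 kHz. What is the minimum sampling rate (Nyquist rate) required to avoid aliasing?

By the Nyquist-Shannon sampling theorem,
the minimum sampling rate (Nyquist rate) must be at least 2 * f_max.
Nyquist rate = 2 * 61 kHz = 122 kHz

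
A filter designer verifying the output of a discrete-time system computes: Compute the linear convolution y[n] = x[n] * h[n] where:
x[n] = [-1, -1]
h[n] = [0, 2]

y[n] = sum_k x[k]*h[n-k]. Output length = len(x) + len(h) - 1 = 2 + 2 - 1 = 3.
y[0] = -1*0 = 0
y[1] = -1*0 + -1*2 = -2
y[2] = -1*2 = -2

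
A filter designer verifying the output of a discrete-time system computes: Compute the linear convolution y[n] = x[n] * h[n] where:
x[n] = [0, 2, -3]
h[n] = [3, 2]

y[n] = sum_k x[k]*h[n-k]. Output length = len(x) + len(h) - 1 = 3 + 2 - 1 = 4.
y[0] = 0*3 = 0
y[1] = 2*3 + 0*2 = 6
y[2] = -3*3 + 2*2 = -5
y[3] = -3*2 = -6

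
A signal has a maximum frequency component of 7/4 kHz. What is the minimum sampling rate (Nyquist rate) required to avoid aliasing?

By the Nyquist-Shannon sampling theorem,
the minimum sampling rate (Nyquist rate) must be at least 2 * f_max.
Nyquist rate = 2 * 7/4 kHz = 7/2 kHz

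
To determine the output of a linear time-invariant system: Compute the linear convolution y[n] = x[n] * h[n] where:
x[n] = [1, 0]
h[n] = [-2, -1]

y[n] = sum_k x[k]*h[n-k]. Output length = len(x) + len(h) - 1 = 2 + 2 - 1 = 3.
y[0] = 1*-2 = -2
y[1] = 0*-2 + 1*-1 = -1
y[2] = 0*-1 = 0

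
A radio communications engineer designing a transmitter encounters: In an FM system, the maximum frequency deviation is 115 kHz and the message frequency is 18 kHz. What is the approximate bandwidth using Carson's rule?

Carson's rule: BW = 2*(delta_f + f_m)
= 2*(115 + 18) kHz = 266 kHz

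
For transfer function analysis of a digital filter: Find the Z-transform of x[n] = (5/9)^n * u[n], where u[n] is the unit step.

The Z-transform of a^n * u[n] is z/(z-a) for |z| > |a|.
Here a = 5/9, so X(z) = z/(z - (5/9)) = 9z/(9z - 5)
ROC: |z| > 5/9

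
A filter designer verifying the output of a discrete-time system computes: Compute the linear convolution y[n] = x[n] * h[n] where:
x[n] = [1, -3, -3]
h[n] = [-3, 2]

y[n] = sum_k x[k]*h[n-k]. Output length = len(x) + len(h) - 1 = 3 + 2 - 1 = 4.
y[0] = 1*-3 = -3
y[1] = -3*-3 + 1*2 = 11
y[2] = -3*-3 + -3*2 = 3
y[3] = -3*2 = -6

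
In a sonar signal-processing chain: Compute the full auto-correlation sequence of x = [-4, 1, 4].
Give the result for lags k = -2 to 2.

r_xx[k] = sum_m x[m]*x[m+k], indexed from 0, for k = -2 to 2:
  r_xx[-2] = x[2]*x[0] = -16
  r_xx[-1] = x[1]*x[0] + x[2]*x[1] = 0
  r_xx[0] = x[0]*x[0] + x[1]*x[1] + x[2]*x[2] = 33
  r_xx[1] = x[0]*x[1] + x[1]*x[2] = 0
  r_xx[2] = x[0]*x[2] = -16
r_xx = [-16, 0, 33, 0, -16]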